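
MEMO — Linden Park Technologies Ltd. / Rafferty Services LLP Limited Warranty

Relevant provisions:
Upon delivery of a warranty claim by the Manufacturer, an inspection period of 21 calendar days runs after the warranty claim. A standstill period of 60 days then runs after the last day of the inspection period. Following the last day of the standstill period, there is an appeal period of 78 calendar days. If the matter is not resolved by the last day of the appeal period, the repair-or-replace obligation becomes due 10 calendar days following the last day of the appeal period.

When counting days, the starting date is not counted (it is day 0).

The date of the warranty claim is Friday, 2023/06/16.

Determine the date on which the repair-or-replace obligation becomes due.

2023/12/02

The last day of the inspection period: 21 calendar days after 2023/06/16 is 2023/07/07.
The last day of the standstill period: 60 calendar days after 2023/07/07 is 2023/09/05.
The last day of the appeal period: 2023/09/05 + 78 days = 2023/11/22.
The date on which the repair-or-replace obligation becomes due: 10 calendar days after 2023/11/22 is 2023/12/02.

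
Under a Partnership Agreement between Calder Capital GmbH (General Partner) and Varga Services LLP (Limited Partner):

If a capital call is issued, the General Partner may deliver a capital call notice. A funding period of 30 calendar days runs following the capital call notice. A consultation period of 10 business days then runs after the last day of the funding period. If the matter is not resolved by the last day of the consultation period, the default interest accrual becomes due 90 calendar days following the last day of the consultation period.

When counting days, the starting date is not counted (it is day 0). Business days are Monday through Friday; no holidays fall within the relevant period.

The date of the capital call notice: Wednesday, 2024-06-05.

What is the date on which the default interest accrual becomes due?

2024-10-17

The last day of the funding period: 2024-06-05 + 30 days = 2024-07-05.
The last day of the consultation period: 10 business days after Friday, 2024-07-05, skipping weekends — Jul 8, Jul 9, Jul 10, Jul 11, Jul 12, Jul 15, Jul 16, Jul 17, Jul 18, Jul 19 — lands on Friday, 2024-07-19.
Adding 90 calendar days to 2024-07-19 gives 2024-10-17, which is the date on which the default interest accrual becomes due.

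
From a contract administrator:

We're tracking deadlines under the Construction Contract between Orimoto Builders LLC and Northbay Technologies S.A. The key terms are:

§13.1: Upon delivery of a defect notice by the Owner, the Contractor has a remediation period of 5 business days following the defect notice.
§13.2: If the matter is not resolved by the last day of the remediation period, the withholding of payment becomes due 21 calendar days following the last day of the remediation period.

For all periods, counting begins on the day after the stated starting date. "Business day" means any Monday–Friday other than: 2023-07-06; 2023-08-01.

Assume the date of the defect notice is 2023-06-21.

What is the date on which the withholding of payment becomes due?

From Wednesday, 2023-06-21, 5 business days (Jun 22, Jun 23, Jun 26, Jun 27, Jun 28, skipping weekends) brings us to Wednesday, 2023-06-28, which is the last day of the remediation period.
Adding 21 calendar days to 2023-06-28 gives 2023-07-19, which is the date on which the withholding of payment becomes due.

2023-07-19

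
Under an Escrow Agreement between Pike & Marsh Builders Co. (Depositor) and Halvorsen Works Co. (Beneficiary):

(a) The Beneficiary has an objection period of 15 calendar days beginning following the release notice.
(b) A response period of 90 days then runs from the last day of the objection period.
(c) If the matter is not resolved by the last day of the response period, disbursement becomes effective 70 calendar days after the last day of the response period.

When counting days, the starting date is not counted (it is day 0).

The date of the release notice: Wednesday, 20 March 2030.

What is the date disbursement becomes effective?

11 September 2030

The last day of the objection period: 15 calendar days after 20 March 2030 is 4 April 2030.
The last day of the response period: 4 April 2030 + 90 days = 3 July 2030.
The date disbursement becomes effective: 3 July 2030 + 70 days = 11 September 2030.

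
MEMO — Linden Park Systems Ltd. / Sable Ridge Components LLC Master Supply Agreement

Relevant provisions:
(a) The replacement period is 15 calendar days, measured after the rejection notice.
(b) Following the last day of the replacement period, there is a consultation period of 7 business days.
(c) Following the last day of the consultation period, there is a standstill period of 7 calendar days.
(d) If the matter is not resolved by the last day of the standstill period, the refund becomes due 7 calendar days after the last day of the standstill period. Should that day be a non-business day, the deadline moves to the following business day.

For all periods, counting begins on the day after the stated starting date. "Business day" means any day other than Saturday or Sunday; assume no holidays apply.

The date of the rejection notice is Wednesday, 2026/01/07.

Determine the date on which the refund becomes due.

2026/02/16

Adding 15 calendar days to 2026/01/07 gives 2026/01/22, which is the last day of the replacement period.
The last day of the consultation period: 7 business days after Thursday, 2026/01/22, skipping weekends — Jan 23, Jan 26, Jan 27, Jan 28, Jan 29, Jan 30, Feb 2 — lands on Monday, 2026/02/02.
The last day of the standstill period: 7 calendar days after 2026/02/02 is 2026/02/09.
The date on which the refund becomes due: 2026/02/09 + 7 days = 2026/02/16. 2026/02/16 is a Monday, so no roll-forward applies.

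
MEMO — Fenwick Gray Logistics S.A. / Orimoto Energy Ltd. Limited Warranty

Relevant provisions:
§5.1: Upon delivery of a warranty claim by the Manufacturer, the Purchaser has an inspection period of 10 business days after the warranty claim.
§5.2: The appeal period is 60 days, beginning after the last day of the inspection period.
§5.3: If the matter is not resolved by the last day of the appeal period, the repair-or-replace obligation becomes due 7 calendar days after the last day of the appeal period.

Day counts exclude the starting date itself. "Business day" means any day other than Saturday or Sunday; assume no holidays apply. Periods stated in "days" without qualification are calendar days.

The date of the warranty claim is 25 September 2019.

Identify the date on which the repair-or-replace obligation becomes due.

15 December 2019

From Wednesday, 25 September 2019, 10 business days (Sep 26, Sep 27, Sep 30, Oct 1, Oct 2, Oct 3, Oct 4, Oct 7, Oct 8, Oct 9, skipping weekends) brings us to Wednesday, 9 October 2019, which is the last day of the inspection period.
The last day of the appeal period: 9 October 2019 + 60 days = 8 December 2019.
The date on which the repair-or-replace obligation becomes due: 8 December 2019 + 7 days = 15 December 2019.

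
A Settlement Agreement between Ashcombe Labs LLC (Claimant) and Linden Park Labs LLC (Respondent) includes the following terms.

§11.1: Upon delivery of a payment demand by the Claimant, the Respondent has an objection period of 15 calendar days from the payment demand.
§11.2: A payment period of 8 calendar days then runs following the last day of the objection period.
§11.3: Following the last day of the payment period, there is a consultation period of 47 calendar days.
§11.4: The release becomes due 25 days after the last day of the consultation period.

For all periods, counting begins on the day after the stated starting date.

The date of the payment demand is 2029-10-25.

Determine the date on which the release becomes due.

The last day of the objection period: 15 calendar days after 2029-10-25 is 2029-11-09.
The last day of the payment period: 2029-11-09 + 8 days = 2029-11-17.
The last day of the consultation period: 2029-11-17 + 47 days = 2030-01-03.
The date on which the release becomes due: 2030-01-03 + 25 days = 2030-01-28.

2030-01-28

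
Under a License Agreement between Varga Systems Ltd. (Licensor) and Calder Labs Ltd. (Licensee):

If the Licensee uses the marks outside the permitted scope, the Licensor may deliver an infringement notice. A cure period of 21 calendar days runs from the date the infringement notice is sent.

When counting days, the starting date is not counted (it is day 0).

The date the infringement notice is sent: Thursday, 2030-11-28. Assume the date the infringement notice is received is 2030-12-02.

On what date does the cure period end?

2030-12-19

Adding 21 calendar days to 2030-11-28 gives 2030-12-19, which is the last day of the cure period.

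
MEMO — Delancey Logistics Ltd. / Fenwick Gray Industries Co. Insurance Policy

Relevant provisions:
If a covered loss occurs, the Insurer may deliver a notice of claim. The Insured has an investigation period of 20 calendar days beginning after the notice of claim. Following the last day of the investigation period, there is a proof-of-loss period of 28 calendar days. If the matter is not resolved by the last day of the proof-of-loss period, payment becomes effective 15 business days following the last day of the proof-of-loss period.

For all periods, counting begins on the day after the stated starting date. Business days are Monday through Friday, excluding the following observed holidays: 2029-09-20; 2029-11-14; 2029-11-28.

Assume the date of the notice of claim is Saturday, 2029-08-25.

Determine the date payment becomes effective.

The last day of the investigation period: 2029-08-25 + 20 days = 2029-09-14.
Adding 28 calendar days to 2029-09-14 gives 2029-10-12, which is the last day of the proof-of-loss period.
The date payment becomes effective: counting 15 business days from Friday, 2029-10-12 (Oct 15, Oct 16, Oct 17, Oct 18, …, Oct 31, Nov 1, Nov 2, skipping weekends) reaches Friday, 2029-11-02.

2029-11-02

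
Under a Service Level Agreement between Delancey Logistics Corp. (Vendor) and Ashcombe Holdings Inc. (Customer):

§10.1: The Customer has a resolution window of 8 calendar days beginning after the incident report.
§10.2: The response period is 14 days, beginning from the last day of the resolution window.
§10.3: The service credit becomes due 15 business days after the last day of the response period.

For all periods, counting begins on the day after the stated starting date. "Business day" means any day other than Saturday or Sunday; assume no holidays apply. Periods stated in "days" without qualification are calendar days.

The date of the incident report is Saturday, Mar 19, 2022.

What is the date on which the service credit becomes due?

Apr 29, 2022

The last day of the resolution window: Mar 19, 2022 + 8 days = Mar 27, 2022.
Adding 14 calendar days to Mar 27, 2022 gives Apr 10, 2022, which is the last day of the response period.
The date on which the service credit becomes due: 15 business days after Sunday, Apr 10, 2022, skipping weekends — Apr 11, Apr 12, Apr 13, Apr 14, …, Apr 27, Apr 28, Apr 29 — lands on Friday, Apr 29, 2022.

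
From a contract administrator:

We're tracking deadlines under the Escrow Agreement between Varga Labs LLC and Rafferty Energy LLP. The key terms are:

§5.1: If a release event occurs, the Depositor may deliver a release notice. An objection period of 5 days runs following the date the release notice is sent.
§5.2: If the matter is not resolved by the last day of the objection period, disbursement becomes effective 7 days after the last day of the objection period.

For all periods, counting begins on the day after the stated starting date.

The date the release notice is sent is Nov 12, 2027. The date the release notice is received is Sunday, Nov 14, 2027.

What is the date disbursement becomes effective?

Nov 24, 2027

The last day of the objection period: Nov 12, 2027 + 5 days = Nov 17, 2027.
The date disbursement becomes effective: Nov 17, 2027 + 7 days = Nov 24, 2027.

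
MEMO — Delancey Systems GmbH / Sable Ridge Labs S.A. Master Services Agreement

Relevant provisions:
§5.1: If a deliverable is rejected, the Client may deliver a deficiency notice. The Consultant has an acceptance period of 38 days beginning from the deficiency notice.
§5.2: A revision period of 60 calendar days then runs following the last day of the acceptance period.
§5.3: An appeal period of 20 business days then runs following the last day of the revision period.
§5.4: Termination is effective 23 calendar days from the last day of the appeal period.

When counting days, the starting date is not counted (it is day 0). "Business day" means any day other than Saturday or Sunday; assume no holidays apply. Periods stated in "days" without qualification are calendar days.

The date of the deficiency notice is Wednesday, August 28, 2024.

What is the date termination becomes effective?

Adding 38 calendar days to August 28, 2024 gives October 5, 2024, which is the last day of the acceptance period.
Adding 60 calendar days to October 5, 2024 gives December 4, 2024, which is the last day of the revision period.
The last day of the appeal period: 20 business days after Wednesday, December 4, 2024, skipping weekends — Dec 5, Dec 6, Dec 9, Dec 10, …, Dec 30, Dec 31, Jan 1 — lands on Wednesday, January 1, 2025.
Adding 23 calendar days to January 1, 2025 gives January 24, 2025, which is the date termination becomes effective.

January 24, 2025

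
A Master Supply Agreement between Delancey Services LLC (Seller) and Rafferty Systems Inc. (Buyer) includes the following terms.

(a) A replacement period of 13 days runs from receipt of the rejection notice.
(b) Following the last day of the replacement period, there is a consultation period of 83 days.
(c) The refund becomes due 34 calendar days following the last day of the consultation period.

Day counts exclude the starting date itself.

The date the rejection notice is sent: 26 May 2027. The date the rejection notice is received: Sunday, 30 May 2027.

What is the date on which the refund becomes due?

7 October 2027

The last day of the replacement period: 30 May 2027 + 13 days = 12 June 2027.
Adding 83 calendar days to 12 June 2027 gives 3 September 2027, which is the last day of the consultation period.
The date on which the refund becomes due: 34 calendar days after 3 September 2027 is 7 October 2027.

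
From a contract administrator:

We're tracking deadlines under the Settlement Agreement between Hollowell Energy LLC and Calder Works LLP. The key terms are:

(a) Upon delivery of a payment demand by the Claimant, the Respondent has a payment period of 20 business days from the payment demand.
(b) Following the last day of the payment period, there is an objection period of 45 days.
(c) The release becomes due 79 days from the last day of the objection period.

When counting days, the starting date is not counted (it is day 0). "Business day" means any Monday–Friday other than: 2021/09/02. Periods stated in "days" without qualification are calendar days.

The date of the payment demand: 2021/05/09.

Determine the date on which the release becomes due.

2021/10/06

From Sunday, 2021/05/09, 20 business days (May 10, May 11, May 12, May 13, …, Jun 2, Jun 3, Jun 4, skipping weekends) brings us to Friday, 2021/06/04, which is the last day of the payment period.
The last day of the objection period: 45 calendar days after 2021/06/04 is 2021/07/19.
Adding 79 calendar days to 2021/07/19 gives 2021/10/06, which is the date on which the release becomes due.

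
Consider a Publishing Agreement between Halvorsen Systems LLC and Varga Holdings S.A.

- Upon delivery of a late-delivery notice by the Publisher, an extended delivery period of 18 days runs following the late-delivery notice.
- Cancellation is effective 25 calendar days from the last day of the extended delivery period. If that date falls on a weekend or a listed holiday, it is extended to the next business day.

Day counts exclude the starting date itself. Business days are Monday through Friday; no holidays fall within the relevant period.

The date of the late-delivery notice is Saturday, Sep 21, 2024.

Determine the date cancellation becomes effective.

Nov 4, 2024

The last day of the extended delivery period: Sep 21, 2024 + 18 days = Oct 9, 2024.
Adding 25 calendar days to Oct 9, 2024 gives Nov 3, 2024, which is the date cancellation becomes effective. That falls on a Sunday, so it rolls to the next business day, Monday, Nov 4, 2024.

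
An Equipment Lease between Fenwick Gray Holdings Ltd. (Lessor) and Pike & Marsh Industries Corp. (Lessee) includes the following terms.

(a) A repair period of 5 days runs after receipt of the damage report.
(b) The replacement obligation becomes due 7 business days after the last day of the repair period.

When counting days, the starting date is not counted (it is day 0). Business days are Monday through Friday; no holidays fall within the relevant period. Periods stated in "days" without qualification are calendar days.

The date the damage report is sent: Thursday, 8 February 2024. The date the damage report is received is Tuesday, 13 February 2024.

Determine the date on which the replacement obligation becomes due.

27 February 2024

Adding 5 calendar days to 13 February 2024 gives 18 February 2024, which is the last day of the repair period.
The date on which the replacement obligation becomes due: 7 business days after Sunday, 18 February 2024, skipping weekends — Feb 19, Feb 20, Feb 21, Feb 22, Feb 23, Feb 26, Feb 27 — lands on Tuesday, 27 February 2024.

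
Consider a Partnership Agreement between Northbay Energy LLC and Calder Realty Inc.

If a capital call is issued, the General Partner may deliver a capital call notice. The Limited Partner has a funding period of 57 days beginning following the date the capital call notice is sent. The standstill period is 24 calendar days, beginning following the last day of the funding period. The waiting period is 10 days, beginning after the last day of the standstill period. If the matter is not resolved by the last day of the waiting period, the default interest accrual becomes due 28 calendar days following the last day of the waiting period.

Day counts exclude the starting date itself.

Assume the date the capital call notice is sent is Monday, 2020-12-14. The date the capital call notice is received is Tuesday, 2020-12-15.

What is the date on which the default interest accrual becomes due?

2021-04-12

The last day of the funding period: 57 calendar days after 2020-12-14 is 2021-02-09.
The last day of the standstill period: 2021-02-09 + 24 days = 2021-03-05.
The last day of the waiting period: 10 calendar days after 2021-03-05 is 2021-03-15.
Adding 28 calendar days to 2021-03-15 gives 2021-04-12, which is the date on which the default interest accrual becomes due.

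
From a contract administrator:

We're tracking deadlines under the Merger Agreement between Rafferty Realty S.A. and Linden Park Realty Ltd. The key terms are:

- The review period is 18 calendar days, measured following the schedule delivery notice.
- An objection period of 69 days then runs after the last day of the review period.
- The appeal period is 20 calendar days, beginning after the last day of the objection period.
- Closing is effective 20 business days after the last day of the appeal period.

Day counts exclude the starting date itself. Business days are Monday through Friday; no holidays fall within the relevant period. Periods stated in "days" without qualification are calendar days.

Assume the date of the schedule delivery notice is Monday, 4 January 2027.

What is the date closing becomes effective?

19 May 2027

The last day of the review period: 4 January 2027 + 18 days = 22 January 2027.
Adding 69 calendar days to 22 January 2027 gives 1 April 2027, which is the last day of the objection period.
The last day of the appeal period: 20 calendar days after 1 April 2027 is 21 April 2027.
From Wednesday, 21 April 2027, 20 business days (Apr 22, Apr 23, Apr 26, Apr 27, …, May 17, May 18, May 19, skipping weekends) brings us to Wednesday, 19 May 2027, which is the date closing becomes effective.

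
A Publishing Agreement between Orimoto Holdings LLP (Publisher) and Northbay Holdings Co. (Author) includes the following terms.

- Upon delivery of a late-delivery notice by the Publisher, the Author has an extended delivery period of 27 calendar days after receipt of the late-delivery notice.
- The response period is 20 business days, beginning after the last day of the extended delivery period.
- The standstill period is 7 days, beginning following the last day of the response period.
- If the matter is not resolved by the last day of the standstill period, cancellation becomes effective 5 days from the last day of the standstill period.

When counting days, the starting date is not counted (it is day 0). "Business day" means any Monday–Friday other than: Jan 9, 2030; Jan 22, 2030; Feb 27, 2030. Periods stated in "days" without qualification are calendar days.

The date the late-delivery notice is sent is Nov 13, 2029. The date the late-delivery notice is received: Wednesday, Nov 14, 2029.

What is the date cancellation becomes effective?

Jan 20, 2030

The last day of the extended delivery period: Nov 14, 2029 + 27 days = Dec 11, 2029.
The last day of the response period: 20 business days after Tuesday, Dec 11, 2029, skipping weekends — Dec 12, Dec 13, Dec 14, Dec 17, …, Jan 4, Jan 7, Jan 8 — lands on Tuesday, Jan 8, 2030.
The last day of the standstill period: Jan 8, 2030 + 7 days = Jan 15, 2030.
Adding 5 calendar days to Jan 15, 2030 gives Jan 20, 2030, which is the date cancellation becomes effective.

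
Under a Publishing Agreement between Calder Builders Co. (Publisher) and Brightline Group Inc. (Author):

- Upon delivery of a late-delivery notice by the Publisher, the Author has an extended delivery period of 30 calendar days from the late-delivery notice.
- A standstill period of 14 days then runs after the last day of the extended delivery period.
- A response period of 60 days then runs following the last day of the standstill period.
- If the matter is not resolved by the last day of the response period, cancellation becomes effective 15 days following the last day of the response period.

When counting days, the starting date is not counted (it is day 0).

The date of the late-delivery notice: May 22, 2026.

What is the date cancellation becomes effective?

September 18, 2026

The last day of the extended delivery period: May 22, 2026 + 30 days = June 21, 2026.
The last day of the standstill period: June 21, 2026 + 14 days = July 5, 2026.
The last day of the response period: 60 calendar days after July 5, 2026 is September 3, 2026.
The date cancellation becomes effective: September 3, 2026 + 15 days = September 18, 2026.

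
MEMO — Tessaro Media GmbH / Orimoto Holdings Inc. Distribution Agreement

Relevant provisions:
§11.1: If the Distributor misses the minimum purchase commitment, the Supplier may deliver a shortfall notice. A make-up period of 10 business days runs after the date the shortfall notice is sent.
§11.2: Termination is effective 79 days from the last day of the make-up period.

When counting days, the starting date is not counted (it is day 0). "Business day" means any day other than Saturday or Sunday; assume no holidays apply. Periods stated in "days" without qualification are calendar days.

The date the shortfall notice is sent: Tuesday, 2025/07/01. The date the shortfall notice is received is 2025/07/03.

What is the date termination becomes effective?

2025/10/02

The last day of the make-up period: counting 10 business days from Tuesday, 2025/07/01 (Jul 2, Jul 3, Jul 4, Jul 7, Jul 8, Jul 9, Jul 10, Jul 11, Jul 14, Jul 15, skipping weekends) reaches Tuesday, 2025/07/15.
The date termination becomes effective: 2025/07/15 + 79 days = 2025/10/02.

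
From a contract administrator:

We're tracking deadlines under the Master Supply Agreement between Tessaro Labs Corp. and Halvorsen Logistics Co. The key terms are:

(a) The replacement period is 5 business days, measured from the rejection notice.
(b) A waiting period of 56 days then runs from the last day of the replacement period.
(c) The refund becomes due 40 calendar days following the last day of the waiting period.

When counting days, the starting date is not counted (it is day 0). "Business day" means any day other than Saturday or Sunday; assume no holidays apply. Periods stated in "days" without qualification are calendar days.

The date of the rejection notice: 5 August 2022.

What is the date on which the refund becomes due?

16 November 2022

The last day of the replacement period: counting 5 business days from Friday, 5 August 2022 (Aug 8, Aug 9, Aug 10, Aug 11, Aug 12, skipping weekends) reaches Friday, 12 August 2022.
Adding 56 calendar days to 12 August 2022 gives 7 October 2022, which is the last day of the waiting period.
Adding 40 calendar days to 7 October 2022 gives 16 November 2022, which is the date on which the refund becomes due.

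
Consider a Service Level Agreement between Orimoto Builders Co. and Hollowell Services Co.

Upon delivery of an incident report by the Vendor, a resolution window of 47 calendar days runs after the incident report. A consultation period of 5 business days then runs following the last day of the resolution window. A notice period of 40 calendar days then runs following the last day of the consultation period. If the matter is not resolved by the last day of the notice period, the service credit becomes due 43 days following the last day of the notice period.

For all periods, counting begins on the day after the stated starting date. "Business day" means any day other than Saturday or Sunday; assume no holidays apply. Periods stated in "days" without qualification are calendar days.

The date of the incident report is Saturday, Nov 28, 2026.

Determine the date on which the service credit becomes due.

Apr 14, 2027

The last day of the resolution window: Nov 28, 2026 + 47 days = Jan 14, 2027.
From Thursday, Jan 14, 2027, 5 business days (Jan 15, Jan 18, Jan 19, Jan 20, Jan 21, skipping weekends) brings us to Thursday, Jan 21, 2027, which is the last day of the consultation period.
The last day of the notice period: Jan 21, 2027 + 40 days = Mar 2, 2027.
The date on which the service credit becomes due: 43 calendar days after Mar 2, 2027 is Apr 14, 2027.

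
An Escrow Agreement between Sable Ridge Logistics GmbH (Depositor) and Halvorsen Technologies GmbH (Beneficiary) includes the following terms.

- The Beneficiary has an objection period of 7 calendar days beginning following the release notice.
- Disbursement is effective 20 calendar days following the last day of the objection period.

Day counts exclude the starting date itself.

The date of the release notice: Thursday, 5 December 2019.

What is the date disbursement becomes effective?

1 January 2020

Adding 7 calendar days to 5 December 2019 gives 12 December 2019, which is the last day of the objection period.
The date disbursement becomes effective: 12 December 2019 + 20 days = 1 January 2020.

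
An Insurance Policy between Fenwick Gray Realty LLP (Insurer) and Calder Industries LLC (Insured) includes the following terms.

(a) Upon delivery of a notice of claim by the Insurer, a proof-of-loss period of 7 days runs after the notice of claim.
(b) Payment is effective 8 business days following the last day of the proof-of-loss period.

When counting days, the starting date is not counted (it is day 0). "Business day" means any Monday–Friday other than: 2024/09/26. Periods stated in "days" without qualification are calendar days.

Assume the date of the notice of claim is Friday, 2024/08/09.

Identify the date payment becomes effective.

2024/08/28

Adding 7 calendar days to 2024/08/09 gives 2024/08/16, which is the last day of the proof-of-loss period.
From Friday, 2024/08/16, 8 business days (Aug 19, Aug 20, Aug 21, Aug 22, Aug 23, Aug 26, Aug 27, Aug 28, skipping weekends) brings us to Wednesday, 2024/08/28, which is the date payment becomes effective.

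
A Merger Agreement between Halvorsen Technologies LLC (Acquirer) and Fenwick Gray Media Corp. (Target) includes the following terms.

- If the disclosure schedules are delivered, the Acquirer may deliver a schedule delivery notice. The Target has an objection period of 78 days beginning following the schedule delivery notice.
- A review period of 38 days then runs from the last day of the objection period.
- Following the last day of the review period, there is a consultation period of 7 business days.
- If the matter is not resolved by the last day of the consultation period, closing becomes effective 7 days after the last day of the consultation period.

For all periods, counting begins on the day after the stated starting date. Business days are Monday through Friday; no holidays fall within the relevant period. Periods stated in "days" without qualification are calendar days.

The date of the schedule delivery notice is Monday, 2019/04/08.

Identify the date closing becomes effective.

Adding 78 calendar days to 2019/04/08 gives 2019/06/25, which is the last day of the objection period.
The last day of the review period: 38 calendar days after 2019/06/25 is 2019/08/02.
The last day of the consultation period: 7 business days after Friday, 2019/08/02, skipping weekends — Aug 5, Aug 6, Aug 7, Aug 8, Aug 9, Aug 12, Aug 13 — lands on Tuesday, 2019/08/13.
The date closing becomes effective: 7 calendar days after 2019/08/13 is 2019/08/20.

2019/08/20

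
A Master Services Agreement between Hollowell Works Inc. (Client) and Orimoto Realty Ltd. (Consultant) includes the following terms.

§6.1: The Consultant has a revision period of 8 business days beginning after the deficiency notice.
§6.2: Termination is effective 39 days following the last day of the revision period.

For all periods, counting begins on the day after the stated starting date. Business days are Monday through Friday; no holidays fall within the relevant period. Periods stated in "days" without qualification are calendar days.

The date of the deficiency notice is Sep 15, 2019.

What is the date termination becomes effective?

Nov 3, 2019

The last day of the revision period: counting 8 business days from Sunday, Sep 15, 2019 (Sep 16, Sep 17, Sep 18, Sep 19, Sep 20, Sep 23, Sep 24, Sep 25, skipping weekends) reaches Wednesday, Sep 25, 2019.
The date termination becomes effective: 39 calendar days after Sep 25, 2019 is Nov 3, 2019.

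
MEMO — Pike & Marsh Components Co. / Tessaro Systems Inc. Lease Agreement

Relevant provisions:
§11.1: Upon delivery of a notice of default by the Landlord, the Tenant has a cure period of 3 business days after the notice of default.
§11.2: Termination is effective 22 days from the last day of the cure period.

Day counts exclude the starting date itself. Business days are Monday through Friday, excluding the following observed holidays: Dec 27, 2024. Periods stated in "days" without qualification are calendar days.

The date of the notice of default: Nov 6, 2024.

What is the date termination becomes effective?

Dec 3, 2024

The last day of the cure period: 3 business days after Wednesday, Nov 6, 2024, skipping weekends — Nov 7, Nov 8, Nov 11 — lands on Monday, Nov 11, 2024.
The date termination becomes effective: Nov 11, 2024 + 22 days = Dec 3, 2024.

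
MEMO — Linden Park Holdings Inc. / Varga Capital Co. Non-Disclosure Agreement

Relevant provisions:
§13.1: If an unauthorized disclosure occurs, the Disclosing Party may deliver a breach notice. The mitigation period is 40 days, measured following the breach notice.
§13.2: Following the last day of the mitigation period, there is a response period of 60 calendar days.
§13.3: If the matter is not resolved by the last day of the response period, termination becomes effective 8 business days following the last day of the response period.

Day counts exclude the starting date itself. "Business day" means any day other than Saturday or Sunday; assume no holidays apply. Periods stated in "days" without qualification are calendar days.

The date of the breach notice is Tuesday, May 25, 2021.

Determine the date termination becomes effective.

September 14, 2021

The last day of the mitigation period: 40 calendar days after May 25, 2021 is July 4, 2021.
The last day of the response period: July 4, 2021 + 60 days = September 2, 2021.
From Thursday, September 2, 2021, 8 business days (Sep 3, Sep 6, Sep 7, Sep 8, Sep 9, Sep 10, Sep 13, Sep 14, skipping weekends) brings us to Tuesday, September 14, 2021, which is the date termination becomes effective.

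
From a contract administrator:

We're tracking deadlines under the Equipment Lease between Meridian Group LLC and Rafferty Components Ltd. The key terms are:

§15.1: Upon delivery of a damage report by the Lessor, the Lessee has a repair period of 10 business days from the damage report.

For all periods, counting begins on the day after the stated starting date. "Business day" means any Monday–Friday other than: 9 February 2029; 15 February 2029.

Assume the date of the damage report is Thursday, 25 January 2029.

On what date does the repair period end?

From Thursday, 25 January 2029, 10 business days (Jan 26, Jan 29, Jan 30, Jan 31, Feb 1, Feb 2, Feb 5, Feb 6, Feb 7, Feb 8, skipping weekends) brings us to Thursday, 8 February 2029, which is the last day of the repair period.

8 February 2029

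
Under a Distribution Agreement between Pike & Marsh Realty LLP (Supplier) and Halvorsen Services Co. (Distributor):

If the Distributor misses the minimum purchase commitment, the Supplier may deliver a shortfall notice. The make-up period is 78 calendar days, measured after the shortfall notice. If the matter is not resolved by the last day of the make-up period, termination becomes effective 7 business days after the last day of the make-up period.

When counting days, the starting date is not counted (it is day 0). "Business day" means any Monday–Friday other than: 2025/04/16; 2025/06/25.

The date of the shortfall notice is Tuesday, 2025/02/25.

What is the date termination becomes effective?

The last day of the make-up period: 2025/02/25 + 78 days = 2025/05/14.
The date termination becomes effective: counting 7 business days from Wednesday, 2025/05/14 (May 15, May 16, May 19, May 20, May 21, May 22, May 23, skipping weekends) reaches Friday, 2025/05/23.

2025/05/23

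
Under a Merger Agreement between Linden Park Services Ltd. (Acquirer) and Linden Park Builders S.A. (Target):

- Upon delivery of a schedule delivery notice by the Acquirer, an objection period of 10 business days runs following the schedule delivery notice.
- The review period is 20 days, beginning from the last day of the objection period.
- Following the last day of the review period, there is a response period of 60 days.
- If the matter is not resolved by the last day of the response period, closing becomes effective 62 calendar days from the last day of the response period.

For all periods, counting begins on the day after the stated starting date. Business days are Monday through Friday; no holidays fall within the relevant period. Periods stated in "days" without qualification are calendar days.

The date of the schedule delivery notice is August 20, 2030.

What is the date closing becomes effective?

From Tuesday, August 20, 2030, 10 business days (Aug 21, Aug 22, Aug 23, Aug 26, Aug 27, Aug 28, Aug 29, Aug 30, Sep 2, Sep 3, skipping weekends) brings us to Tuesday, September 3, 2030, which is the last day of the objection period.
The last day of the review period: 20 calendar days after September 3, 2030 is September 23, 2030.
Adding 60 calendar days to September 23, 2030 gives November 22, 2030, which is the last day of the response period.
The date closing becomes effective: 62 calendar days after November 22, 2030 is January 23, 2031.

January 23, 2031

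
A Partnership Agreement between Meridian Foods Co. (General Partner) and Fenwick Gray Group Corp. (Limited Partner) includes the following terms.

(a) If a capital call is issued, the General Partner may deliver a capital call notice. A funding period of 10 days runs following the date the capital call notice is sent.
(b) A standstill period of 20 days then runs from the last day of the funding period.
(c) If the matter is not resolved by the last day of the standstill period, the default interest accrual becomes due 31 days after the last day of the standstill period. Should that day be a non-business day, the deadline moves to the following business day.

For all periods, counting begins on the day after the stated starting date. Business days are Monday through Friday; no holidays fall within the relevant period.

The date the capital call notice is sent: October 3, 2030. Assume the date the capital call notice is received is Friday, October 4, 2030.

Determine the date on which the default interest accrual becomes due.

The last day of the funding period: 10 calendar days after October 3, 2030 is October 13, 2030.
Adding 20 calendar days to October 13, 2030 gives November 2, 2030, which is the last day of the standstill period.
The date on which the default interest accrual becomes due: November 2, 2030 + 31 days = December 3, 2030. December 3, 2030 is a Tuesday, so no roll-forward applies.

December 3, 2030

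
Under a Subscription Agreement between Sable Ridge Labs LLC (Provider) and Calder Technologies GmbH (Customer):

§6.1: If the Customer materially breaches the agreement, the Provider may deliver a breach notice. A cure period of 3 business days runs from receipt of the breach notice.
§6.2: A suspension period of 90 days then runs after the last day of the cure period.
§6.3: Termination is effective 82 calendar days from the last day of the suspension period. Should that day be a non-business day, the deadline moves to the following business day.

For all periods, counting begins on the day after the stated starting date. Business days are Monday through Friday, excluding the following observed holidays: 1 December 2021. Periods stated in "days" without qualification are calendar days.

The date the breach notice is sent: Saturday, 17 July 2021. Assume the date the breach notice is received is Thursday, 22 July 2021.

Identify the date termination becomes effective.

17 January 2022

From Thursday, 22 July 2021, 3 business days (Jul 23, Jul 26, Jul 27, skipping weekends) brings us to Tuesday, 27 July 2021, which is the last day of the cure period.
Adding 90 calendar days to 27 July 2021 gives 25 October 2021, which is the last day of the suspension period.
The date termination becomes effective: 82 calendar days after 25 October 2021 is 15 January 2022. That falls on a Saturday, so it rolls to the next business day, Monday, 17 January 2022.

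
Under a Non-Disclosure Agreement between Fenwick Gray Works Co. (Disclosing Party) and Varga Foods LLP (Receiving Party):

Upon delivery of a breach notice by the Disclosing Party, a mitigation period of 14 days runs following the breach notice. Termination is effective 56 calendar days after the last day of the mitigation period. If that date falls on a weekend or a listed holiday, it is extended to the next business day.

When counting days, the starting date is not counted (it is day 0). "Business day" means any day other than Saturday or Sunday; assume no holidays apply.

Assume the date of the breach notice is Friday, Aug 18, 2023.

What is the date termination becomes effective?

The last day of the mitigation period: 14 calendar days after Aug 18, 2023 is Sep 1, 2023.
The date termination becomes effective: Sep 1, 2023 + 56 days = Oct 27, 2023. Oct 27, 2023 is a Friday, so no roll-forward applies.

Oct 27, 2023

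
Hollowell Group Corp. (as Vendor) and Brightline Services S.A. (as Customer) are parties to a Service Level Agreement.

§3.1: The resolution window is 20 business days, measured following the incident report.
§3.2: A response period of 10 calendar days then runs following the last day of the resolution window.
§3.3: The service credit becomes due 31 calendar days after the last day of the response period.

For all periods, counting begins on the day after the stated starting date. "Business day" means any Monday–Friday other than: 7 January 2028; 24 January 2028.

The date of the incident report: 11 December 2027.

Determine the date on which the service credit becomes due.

20 February 2028

From Saturday, 11 December 2027, 20 business days (Dec 13, Dec 14, Dec 15, Dec 16, …, Jan 5, Jan 6, Jan 10, skipping weekends and the listed holiday on Jan 7) brings us to Monday, 10 January 2028, which is the last day of the resolution window.
The last day of the response period: 10 January 2028 + 10 days = 20 January 2028.
The date on which the service credit becomes due: 31 calendar days after 20 January 2028 is 20 February 2028.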